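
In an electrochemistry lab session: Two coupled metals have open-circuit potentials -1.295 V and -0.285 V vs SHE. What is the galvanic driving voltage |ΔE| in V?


Driving voltage is the absolute potential difference.
|ΔE| = |-1.295 − (-0.285)| = 1.01 V

1.01 V


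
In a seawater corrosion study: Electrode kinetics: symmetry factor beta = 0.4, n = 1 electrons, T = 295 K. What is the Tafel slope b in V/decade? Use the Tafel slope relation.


Apply the Tafel slope relation: b = 2.303*R*T/(beta*n*F)
Numerator: 2.303 * 8.314 * 295 = 5648.41
Denominator: 0.4 * 1 * 96485 = 38594.0
b = 5648.41 / 38594.0 = 0.1464 V/decade

0.1464 V/decade


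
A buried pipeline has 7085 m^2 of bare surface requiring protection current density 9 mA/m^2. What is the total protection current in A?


I = area * current density, then convert mA → A (÷1000)
I = 7085 * 9 / 1000 = 63.77 A

63.77 A


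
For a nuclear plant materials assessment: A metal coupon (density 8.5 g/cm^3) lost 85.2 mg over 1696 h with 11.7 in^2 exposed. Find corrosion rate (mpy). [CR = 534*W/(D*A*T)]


Apply the mpy weight-loss relation: CR = 534 * W / (D * A * T)
Numerator: 534 * 85.2 = 45496.8
Denominator: 8.5 * 11.7 * 1696 = 168667.2
CR = 45496.8 / 168667.2 = 0.26974 mpy

0.26974 mpy


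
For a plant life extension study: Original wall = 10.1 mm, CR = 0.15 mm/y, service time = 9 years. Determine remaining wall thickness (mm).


Remaining wall = original − CR × time
t = 10.1 − 0.15*9 = 10.1 − 1.35 = 8.75 mm

8.75 mm


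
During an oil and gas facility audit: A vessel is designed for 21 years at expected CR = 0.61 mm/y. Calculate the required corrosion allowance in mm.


Corrosion allowance = CR × design life
CA = 0.61 * 21 = 12.81 mm

12.81 mm


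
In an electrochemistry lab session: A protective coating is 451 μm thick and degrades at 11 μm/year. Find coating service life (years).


Service life = thickness / degradation rate
Life = 451 / 11 = 41.0 years

41.0 years


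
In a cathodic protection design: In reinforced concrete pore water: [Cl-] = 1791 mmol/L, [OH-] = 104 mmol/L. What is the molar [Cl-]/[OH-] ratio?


Threshold parameter = [Cl-] / [OH-] (molar basis; both in mmol/L, so units cancel)
Ratio = 1791 / 104 = 17.22

17.22


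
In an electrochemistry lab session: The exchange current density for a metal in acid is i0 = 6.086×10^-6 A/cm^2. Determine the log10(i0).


i0 = 6.086×10^-6 A/cm^2
log10(i0) = -5.216

-5.216


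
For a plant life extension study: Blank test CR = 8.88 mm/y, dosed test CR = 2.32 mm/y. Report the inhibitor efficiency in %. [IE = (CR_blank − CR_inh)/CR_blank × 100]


Apply the inhibitor-efficiency definition: IE = (CR_blank − CR_inh)/CR_blank × 100
IE = (8.88 − 2.32) / 8.88 × 100
IE = 6.56 / 8.88 × 100 = 73.9 %

73.9 %


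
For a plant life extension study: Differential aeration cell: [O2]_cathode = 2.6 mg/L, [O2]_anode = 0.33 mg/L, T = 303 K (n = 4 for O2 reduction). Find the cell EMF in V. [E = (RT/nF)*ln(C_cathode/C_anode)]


Apply the Nernst concentration-cell relation: E = (RT/nF)*ln(C_cathode/C_anode)
RT/nF = 8.314*303/(4*96485) = 0.00652729 V
ln(2.6/0.33) = 2.06417
E = 0.00652729 * 2.06417 = 0.01347 V

0.01347 V


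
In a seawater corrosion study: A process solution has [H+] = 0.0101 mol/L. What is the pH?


pH = −log10[H+]
pH = −log10(0.0101) = 2.0

2.0


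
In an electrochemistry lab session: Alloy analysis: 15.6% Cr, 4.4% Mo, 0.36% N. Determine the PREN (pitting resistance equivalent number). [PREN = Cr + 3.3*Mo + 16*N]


Apply the PREN formula: PREN = Cr + 3.3*Mo + 16*N
PREN = 15.6 + 3.3*4.4 + 16*0.36
PREN = 15.6 + 14.52 + 5.76 = 35.88

35.88


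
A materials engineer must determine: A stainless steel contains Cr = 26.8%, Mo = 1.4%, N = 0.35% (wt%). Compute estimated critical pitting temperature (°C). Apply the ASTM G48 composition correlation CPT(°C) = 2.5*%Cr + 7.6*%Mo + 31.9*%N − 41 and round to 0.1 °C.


Apply the ASTM G48 empirical CPT estimate: CPT(°C) = 2.5*%Cr + 7.6*%Mo + 31.9*%N − 41
2.5*26.8 = 67; 7.6*1.4 = 10.64; 31.9*0.35 = 11.165
CPT = 67 + 10.64 + 11.165 − 41 = 47.805 °C
Rounded to 0.1 °C: CPT ≈ 47.8 °C

47.8 °C


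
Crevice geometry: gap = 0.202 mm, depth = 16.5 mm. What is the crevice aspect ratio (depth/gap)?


Aspect ratio = depth / gap
Ratio = 16.5 / 0.202 = 81.7

81.7


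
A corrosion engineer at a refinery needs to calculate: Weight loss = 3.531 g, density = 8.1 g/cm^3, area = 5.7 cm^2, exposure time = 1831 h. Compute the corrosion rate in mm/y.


Apply the mm/y weight-loss relation: CR = 87600 * W / (D * A * T)
Numerator: 87600 * 3.531 = 309315.6
Denominator: 8.1 * 5.7 * 1831 = 84537.27
CR = 309315.6 / 84537.27 = 3.658926 mm/y

3.658926 mm/y


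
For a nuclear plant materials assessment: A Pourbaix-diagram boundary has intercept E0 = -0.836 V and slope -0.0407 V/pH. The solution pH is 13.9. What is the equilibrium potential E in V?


Apply the Pourbaix line equation: E = E0 + slope*pH
E = -0.836 + (-0.0407)*13.9 = -0.836 + (-0.56573) = -1.40173 V
Rounded to 3 decimal places: E = -1.402 V

-1.402 V


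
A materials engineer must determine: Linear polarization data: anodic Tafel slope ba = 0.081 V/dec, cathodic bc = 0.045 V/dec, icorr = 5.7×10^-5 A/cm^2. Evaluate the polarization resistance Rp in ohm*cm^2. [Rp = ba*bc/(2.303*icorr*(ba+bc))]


Apply the Stern-Geary equation: Rp = ba*bc / (2.303*icorr*(ba+bc))
ba*bc = 0.081*0.045 = 0.003645
ba+bc = 0.126; 2.303*icorr*(ba+bc) = 2.303*5.7×10^-5*0.126 = 1.6540146×10^-5
Rp = 0.003645 / 1.6540146×10^-5 = 220.37 ohm*cm^2

220.37 ohm*cm^2


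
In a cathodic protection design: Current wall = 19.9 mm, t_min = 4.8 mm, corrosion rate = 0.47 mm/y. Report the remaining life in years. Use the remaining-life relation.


Apply the remaining-life relation: RL = (t_current − t_min) / CR
RL = (19.9 − 4.8) / 0.47 = 15.1 / 0.47 = 32.1 years

32.1 years


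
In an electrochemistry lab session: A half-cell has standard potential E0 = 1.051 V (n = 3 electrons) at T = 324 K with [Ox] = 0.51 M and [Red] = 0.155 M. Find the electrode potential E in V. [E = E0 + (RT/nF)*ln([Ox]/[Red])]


Apply the Nernst equation: E = E0 + (RT/nF)*ln([Ox]/[Red])
Step 1: RT/nF = 8.314*324/(3*96485) = 0.00930623 V
Step 2: [Ox]/[Red] = 0.51/0.155 = 3.290323
Step 3: ln(3.290323) = 1.190986
Step 4: correction = 0.00930623 * 1.190986 = 0.0111 V
E = 1.051 + 0.0111 = 1.0621 V

1.0621 V


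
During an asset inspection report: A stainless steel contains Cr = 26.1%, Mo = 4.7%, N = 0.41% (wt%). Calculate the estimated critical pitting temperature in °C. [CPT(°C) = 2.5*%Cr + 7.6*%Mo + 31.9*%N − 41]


Apply the ASTM G48 empirical CPT estimate: CPT(°C) = 2.5*%Cr + 7.6*%Mo + 31.9*%N − 41
2.5*26.1 = 65.25; 7.6*4.7 = 35.72; 31.9*0.41 = 13.079
CPT = 65.25 + 35.72 + 13.079 − 41 = 73.049 °C
Rounded to 0.1 °C: CPT ≈ 73.0 °C

73.0 °C


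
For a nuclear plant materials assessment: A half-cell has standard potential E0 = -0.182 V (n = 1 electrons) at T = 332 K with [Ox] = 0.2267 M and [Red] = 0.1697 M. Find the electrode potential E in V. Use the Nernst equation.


Apply the Nernst equation: E = E0 + (RT/nF)*ln([Ox]/[Red])
Step 1: RT/nF = 8.314*332/(1*96485) = 0.02860805 V
Step 2: [Ox]/[Red] = 0.2267/0.1697 = 1.335887
Step 3: ln(1.335887) = 0.289595
Step 4: correction = 0.02860805 * 0.289595 = 0.0083 V
E = -0.182 + 0.0083 = -0.1737 V

-0.1737 V


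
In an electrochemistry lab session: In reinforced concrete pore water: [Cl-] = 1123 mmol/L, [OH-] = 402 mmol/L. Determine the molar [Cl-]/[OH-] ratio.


Threshold parameter = [Cl-] / [OH-] (molar basis; both in mmol/L, so units cancel)
Ratio = 1123 / 402 = 2.79

2.79


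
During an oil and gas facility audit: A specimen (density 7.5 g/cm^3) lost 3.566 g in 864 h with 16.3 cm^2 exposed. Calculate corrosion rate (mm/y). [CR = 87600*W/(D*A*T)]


Apply the mm/y weight-loss relation: CR = 87600 * W / (D * A * T)
Numerator: 87600 * 3.566 = 312381.6
Denominator: 7.5 * 16.3 * 864 = 105624.0
CR = 312381.6 / 105624.0 = 2.9575 mm/y

2.9575 mm/y


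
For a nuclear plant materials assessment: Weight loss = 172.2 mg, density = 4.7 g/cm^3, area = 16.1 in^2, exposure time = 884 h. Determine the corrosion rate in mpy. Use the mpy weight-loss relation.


Apply the mpy weight-loss relation: CR = 534 * W / (D * A * T)
Numerator: 534 * 172.2 = 91954.8
Denominator: 4.7 * 16.1 * 884 = 66892.28
CR = 91954.8 / 66892.28 = 1.37467 mpy

1.37467 mpy


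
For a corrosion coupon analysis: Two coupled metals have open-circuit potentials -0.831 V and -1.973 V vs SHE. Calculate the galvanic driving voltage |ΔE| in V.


Driving voltage is the absolute potential difference.
|ΔE| = |-0.831 − (-1.973)| = 1.142 V

1.142 V


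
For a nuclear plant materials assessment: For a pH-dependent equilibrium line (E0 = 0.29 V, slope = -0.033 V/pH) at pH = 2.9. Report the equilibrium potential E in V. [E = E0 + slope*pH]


Apply the Pourbaix line equation: E = E0 + slope*pH
E = 0.29 + (-0.033)*2.9 = 0.29 + (-0.0957) = 0.1943 V
Rounded to 3 decimal places: E = 0.194 V

0.194 V


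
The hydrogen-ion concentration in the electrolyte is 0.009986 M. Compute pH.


pH = −log10[H+]
pH = −log10(0.009986) = 2.0

2.0


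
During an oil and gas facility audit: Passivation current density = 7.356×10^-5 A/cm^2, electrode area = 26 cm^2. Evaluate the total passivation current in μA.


I = i_pass * A, then convert A → μA (×10^6)
I = 7.356×10^-5 * 26 * 10^6 = 1912.56 μA

1912.56 μA


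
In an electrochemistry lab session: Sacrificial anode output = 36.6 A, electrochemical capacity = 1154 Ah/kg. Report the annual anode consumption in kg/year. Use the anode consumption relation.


Annual consumption = current * hours per year / capacity
Rate = 36.6 * 8760 / 1154 = 277.8 kg/year

277.8 kg/year


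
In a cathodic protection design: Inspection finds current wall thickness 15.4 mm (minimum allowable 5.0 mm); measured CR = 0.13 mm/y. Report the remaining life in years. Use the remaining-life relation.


Apply the remaining-life relation: RL = (t_current − t_min) / CR
RL = (15.4 − 5.0) / 0.13 = 10.4 / 0.13 = 80.0 years

80.0 years


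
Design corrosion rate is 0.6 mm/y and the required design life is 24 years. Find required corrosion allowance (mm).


Corrosion allowance = CR × design life
CA = 0.6 * 24 = 14.4 mm

14.4 mm


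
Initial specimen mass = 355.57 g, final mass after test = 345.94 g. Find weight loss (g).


Weight loss = initial − final
WL = 355.57 − 345.94 = 9.63 g

9.63 g


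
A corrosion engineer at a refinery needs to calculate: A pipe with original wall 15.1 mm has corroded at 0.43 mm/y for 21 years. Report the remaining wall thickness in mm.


Remaining wall = original − CR × time
t = 15.1 − 0.43*21 = 15.1 − 9.03 = 6.07 mm

6.07 mm


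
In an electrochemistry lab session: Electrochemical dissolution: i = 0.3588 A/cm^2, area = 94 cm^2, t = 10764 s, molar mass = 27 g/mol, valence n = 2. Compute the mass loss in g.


Apply Faraday's law: m = i*A*t*M / (n*F)
Total charge passed Q = i*A*t = 0.3588*94*10764 = 363039.5808 C
m = Q*M/(n*F) = 363039.5808*27/(2*96485) = 50.79582 g

50.79582 g


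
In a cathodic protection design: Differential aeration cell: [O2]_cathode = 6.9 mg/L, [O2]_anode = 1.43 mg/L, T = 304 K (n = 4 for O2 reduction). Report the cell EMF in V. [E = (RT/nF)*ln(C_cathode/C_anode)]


Apply the Nernst concentration-cell relation: E = (RT/nF)*ln(C_cathode/C_anode)
RT/nF = 8.314*304/(4*96485) = 0.00654883 V
ln(6.9/1.43) = 1.57385
E = 0.00654883 * 1.57385 = 0.01031 V

0.01031 V


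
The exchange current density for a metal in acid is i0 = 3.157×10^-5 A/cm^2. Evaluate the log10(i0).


i0 = 3.157×10^-5 A/cm^2
log10(i0) = -4.501

-4.501


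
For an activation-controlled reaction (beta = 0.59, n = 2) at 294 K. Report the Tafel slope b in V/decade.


Apply the Tafel slope relation: b = 2.303*R*T/(beta*n*F)
Numerator: 2.303 * 8.314 * 294 = 5629.26
Denominator: 0.59 * 2 * 96485 = 113852.3
b = 5629.26 / 113852.3 = 0.049 V/decade

0.049 V/decade


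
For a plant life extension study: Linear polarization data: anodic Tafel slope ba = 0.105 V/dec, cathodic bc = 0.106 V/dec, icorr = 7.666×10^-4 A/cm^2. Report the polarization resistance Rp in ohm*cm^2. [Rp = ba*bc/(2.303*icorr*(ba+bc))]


Apply the Stern-Geary equation: Rp = ba*bc / (2.303*icorr*(ba+bc))
ba*bc = 0.105*0.106 = 0.01113
ba+bc = 0.211; 2.303*icorr*(ba+bc) = 2.303*7.666×10^-4*0.211 = 3.7251624×10^-4
Rp = 0.01113 / 3.7251624×10^-4 = 29.88 ohm*cm^2

29.88 ohm*cm^2


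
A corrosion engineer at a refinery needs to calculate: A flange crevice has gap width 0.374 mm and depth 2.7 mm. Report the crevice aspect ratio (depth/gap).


Aspect ratio = depth / gap
Ratio = 2.7 / 0.374 = 7.2

7.2


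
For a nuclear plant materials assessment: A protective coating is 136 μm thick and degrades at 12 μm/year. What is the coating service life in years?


Service life = thickness / degradation rate
Life = 136 / 12 = 11.3 years

11.3 years


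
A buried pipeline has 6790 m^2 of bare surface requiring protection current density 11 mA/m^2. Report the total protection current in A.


I = area * current density, then convert mA → A (÷1000)
I = 6790 * 11 / 1000 = 74.69 A

74.69 A


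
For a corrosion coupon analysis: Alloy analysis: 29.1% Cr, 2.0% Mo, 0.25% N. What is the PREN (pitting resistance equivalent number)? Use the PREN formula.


Apply the PREN formula: PREN = Cr + 3.3*Mo + 16*N
PREN = 29.1 + 3.3*2.0 + 16*0.25
PREN = 29.1 + 6.6 + 4.0 = 39.7

39.7


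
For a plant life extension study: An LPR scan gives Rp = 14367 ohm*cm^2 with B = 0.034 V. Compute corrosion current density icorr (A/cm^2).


Apply the Stern-Geary relation: icorr = B / Rp
icorr = 0.034 / 14367 = 2.367×10^-6 A/cm^2

2.367×10^-6 A/cm^2


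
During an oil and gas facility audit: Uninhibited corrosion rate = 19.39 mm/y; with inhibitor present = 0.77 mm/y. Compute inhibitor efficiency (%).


Apply the inhibitor-efficiency definition: IE = (CR_blank − CR_inh)/CR_blank × 100
IE = (19.39 − 0.77) / 19.39 × 100
IE = 18.62 / 19.39 × 100 = 96.0 %

96.0 %


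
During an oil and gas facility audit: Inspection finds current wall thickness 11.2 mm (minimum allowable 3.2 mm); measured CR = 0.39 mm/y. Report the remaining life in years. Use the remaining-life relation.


Apply the remaining-life relation: RL = (t_current − t_min) / CR
RL = (11.2 − 3.2) / 0.39 = 8.0 / 0.39 = 20.5 years

20.5 years


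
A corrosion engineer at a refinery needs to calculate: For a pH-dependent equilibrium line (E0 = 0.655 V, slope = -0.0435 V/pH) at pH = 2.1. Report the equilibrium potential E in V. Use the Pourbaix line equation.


Apply the Pourbaix line equation: E = E0 + slope*pH
E = 0.655 + (-0.0435)*2.1 = 0.655 + (-0.09135) = 0.56365 V
Rounded to 3 decimal places: E = 0.564 V

0.564 V


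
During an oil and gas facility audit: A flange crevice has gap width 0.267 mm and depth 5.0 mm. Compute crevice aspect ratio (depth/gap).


Aspect ratio = depth / gap
Ratio = 5.0 / 0.267 = 18.7

18.7


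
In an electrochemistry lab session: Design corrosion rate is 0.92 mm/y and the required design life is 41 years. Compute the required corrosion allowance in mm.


Corrosion allowance = CR × design life
CA = 0.92 * 41 = 37.72 mm

37.72 mm


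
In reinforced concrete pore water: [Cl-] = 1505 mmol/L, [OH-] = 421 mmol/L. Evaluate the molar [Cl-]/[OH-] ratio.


Threshold parameter = [Cl-] / [OH-] (molar basis; both in mmol/L, so units cancel)
Ratio = 1505 / 421 = 3.57

3.57


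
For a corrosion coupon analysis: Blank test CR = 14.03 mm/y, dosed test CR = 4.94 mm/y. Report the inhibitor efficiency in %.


Apply the inhibitor-efficiency definition: IE = (CR_blank − CR_inh)/CR_blank × 100
IE = (14.03 − 4.94) / 14.03 × 100
IE = 9.09 / 14.03 × 100 = 64.8 %

64.8 %


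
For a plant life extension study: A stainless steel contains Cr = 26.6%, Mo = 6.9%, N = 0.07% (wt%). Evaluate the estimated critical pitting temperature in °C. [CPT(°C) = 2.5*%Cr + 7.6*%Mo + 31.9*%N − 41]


Apply the ASTM G48 empirical CPT estimate: CPT(°C) = 2.5*%Cr + 7.6*%Mo + 31.9*%N − 41
2.5*26.6 = 66.5; 7.6*6.9 = 52.44; 31.9*0.07 = 2.233
CPT = 66.5 + 52.44 + 2.233 − 41 = 80.173 °C
Rounded to 0.1 °C: CPT ≈ 80.2 °C

80.2 °C


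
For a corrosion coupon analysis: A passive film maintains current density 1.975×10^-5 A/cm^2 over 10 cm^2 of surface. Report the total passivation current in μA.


I = i_pass * A, then convert A → μA (×10^6)
I = 1.975×10^-5 * 10 * 10^6 = 197.5 μA

197.5 μA


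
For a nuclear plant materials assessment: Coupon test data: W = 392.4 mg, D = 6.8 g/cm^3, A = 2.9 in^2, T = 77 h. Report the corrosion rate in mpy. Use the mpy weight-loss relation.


Apply the mpy weight-loss relation: CR = 534 * W / (D * A * T)
Numerator: 534 * 392.4 = 209541.6
Denominator: 6.8 * 2.9 * 77 = 1518.44
CR = 209541.6 / 1518.44 = 137.99795 mpy

137.99795 mpy


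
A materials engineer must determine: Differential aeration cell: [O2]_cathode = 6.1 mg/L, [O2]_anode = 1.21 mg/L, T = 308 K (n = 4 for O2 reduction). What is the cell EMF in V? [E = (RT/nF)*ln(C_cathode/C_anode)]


Apply the Nernst concentration-cell relation: E = (RT/nF)*ln(C_cathode/C_anode)
RT/nF = 8.314*308/(4*96485) = 0.006635 V
ln(6.1/1.21) = 1.61767
E = 0.006635 * 1.61767 = 0.01073 V

0.01073 V


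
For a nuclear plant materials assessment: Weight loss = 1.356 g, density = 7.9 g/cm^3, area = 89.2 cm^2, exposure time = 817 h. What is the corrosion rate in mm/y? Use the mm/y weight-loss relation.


Apply the mm/y weight-loss relation: CR = 87600 * W / (D * A * T)
Numerator: 87600 * 1.356 = 118785.6
Denominator: 7.9 * 89.2 * 817 = 575723.56
CR = 118785.6 / 575723.56 = 0.20632 mm/y

0.20632 mm/y


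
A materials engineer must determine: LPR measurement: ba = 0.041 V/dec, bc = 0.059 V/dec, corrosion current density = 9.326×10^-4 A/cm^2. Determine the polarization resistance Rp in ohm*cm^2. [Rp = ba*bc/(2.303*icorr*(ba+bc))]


Apply the Stern-Geary equation: Rp = ba*bc / (2.303*icorr*(ba+bc))
ba*bc = 0.041*0.059 = 0.002419
ba+bc = 0.1; 2.303*icorr*(ba+bc) = 2.303*9.326×10^-4*0.1 = 2.1477778×10^-4
Rp = 0.002419 / 2.1477778×10^-4 = 11.26 ohm*cm^2

11.26 ohm*cm^2


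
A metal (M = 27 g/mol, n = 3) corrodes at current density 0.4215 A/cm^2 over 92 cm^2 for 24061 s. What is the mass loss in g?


Apply Faraday's law: m = i*A*t*M / (n*F)
Total charge passed Q = i*A*t = 0.4215*92*24061 = 933037.458 C
m = Q*M/(n*F) = 933037.458*27/(3*96485) = 87.03257 g

87.03257 g


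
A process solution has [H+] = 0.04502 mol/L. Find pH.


pH = −log10[H+]
pH = −log10(0.04502) = 1.35

1.35


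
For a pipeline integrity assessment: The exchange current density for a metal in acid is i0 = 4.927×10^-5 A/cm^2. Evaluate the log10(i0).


i0 = 4.927×10^-5 A/cm^2
log10(i0) = -4.307

-4.307


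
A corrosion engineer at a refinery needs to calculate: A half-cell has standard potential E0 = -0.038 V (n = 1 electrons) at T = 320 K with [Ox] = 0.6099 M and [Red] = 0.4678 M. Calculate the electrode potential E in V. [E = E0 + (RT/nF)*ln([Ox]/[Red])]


Apply the Nernst equation: E = E0 + (RT/nF)*ln([Ox]/[Red])
Step 1: RT/nF = 8.314*320/(1*96485) = 0.02757403 V
Step 2: [Ox]/[Red] = 0.6099/0.4678 = 1.303762
Step 3: ln(1.303762) = 0.265254
Step 4: correction = 0.02757403 * 0.265254 = 0.0073 V
E = -0.038 + 0.0073 = -0.0307 V

-0.0307 V


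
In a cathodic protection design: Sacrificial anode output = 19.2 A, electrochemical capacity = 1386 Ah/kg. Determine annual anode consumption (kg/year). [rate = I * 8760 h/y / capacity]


Annual consumption = current * hours per year / capacity
Rate = 19.2 * 8760 / 1386 = 121.4 kg/year

121.4 kg/year


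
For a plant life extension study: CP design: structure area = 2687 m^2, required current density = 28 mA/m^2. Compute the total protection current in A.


I = area * current density, then convert mA → A (÷1000)
I = 2687 * 28 / 1000 = 75.24 A

75.24 A


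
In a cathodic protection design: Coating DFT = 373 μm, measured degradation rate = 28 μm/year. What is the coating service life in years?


Service life = thickness / degradation rate
Life = 373 / 28 = 13.3 years

13.3 years


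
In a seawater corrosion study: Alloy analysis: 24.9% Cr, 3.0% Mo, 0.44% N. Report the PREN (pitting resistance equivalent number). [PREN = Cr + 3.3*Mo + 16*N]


Apply the PREN formula: PREN = Cr + 3.3*Mo + 16*N
PREN = 24.9 + 3.3*3.0 + 16*0.44
PREN = 24.9 + 9.9 + 7.04 = 41.84

41.84


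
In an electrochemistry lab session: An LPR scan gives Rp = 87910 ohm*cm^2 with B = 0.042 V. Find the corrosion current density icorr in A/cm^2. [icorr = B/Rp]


Apply the Stern-Geary relation: icorr = B / Rp
icorr = 0.042 / 87910 = 4.778×10^-7 A/cm^2

4.778×10^-7 A/cm^2


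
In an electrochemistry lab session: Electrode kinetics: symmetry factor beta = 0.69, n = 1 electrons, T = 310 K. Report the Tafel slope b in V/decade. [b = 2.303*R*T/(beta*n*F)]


Apply the Tafel slope relation: b = 2.303*R*T/(beta*n*F)
Numerator: 2.303 * 8.314 * 310 = 5935.61
Denominator: 0.69 * 1 * 96485 = 66574.65
b = 5935.61 / 66574.65 = 0.089 V/decade

0.089 V/decade


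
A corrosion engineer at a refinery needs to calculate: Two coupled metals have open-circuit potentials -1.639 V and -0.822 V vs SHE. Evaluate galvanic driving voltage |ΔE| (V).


Driving voltage is the absolute potential difference.
|ΔE| = |-1.639 − (-0.822)| = 0.817 V

0.817 V


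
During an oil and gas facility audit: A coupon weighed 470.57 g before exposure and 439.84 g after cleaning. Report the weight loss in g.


Weight loss = initial − final
WL = 470.57 − 439.84 = 30.73 g

30.73 g


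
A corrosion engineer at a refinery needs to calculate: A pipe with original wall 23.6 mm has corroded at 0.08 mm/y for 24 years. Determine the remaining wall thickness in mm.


Remaining wall = original − CR × time
t = 23.6 − 0.08*24 = 23.6 − 1.92 = 21.68 mm

21.68 mm


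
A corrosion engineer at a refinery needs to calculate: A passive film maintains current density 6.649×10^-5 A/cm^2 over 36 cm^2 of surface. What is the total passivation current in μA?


I = i_pass * A, then convert A → μA (×10^6)
I = 6.649×10^-5 * 36 * 10^6 = 2393.64 μA

2393.64 μA


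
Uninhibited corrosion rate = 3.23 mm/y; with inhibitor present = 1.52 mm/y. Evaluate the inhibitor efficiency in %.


Apply the inhibitor-efficiency definition: IE = (CR_blank − CR_inh)/CR_blank × 100
IE = (3.23 − 1.52) / 3.23 × 100
IE = 1.71 / 3.23 × 100 = 52.9 %

52.9 %


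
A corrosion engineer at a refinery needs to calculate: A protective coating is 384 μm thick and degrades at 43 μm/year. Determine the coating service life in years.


Service life = thickness / degradation rate
Life = 384 / 43 = 8.9 years

8.9 years


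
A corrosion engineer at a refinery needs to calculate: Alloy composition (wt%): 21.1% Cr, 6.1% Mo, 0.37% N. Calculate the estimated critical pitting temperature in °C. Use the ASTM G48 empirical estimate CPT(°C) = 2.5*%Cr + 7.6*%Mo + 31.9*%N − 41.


Apply the ASTM G48 empirical CPT estimate: CPT(°C) = 2.5*%Cr + 7.6*%Mo + 31.9*%N − 41
2.5*21.1 = 52.75; 7.6*6.1 = 46.36; 31.9*0.37 = 11.803
CPT = 52.75 + 46.36 + 11.803 − 41 = 69.913 °C
Rounded to 0.1 °C: CPT ≈ 69.9 °C

69.9 °C


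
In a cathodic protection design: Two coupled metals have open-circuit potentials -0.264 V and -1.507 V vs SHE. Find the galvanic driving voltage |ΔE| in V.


Driving voltage is the absolute potential difference.
|ΔE| = |-0.264 − (-1.507)| = 1.243 V

1.243 V


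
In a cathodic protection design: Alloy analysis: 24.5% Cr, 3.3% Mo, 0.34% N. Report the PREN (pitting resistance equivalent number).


Apply the PREN formula: PREN = Cr + 3.3*Mo + 16*N
PREN = 24.5 + 3.3*3.3 + 16*0.34
PREN = 24.5 + 10.89 + 5.44 = 40.83

40.83


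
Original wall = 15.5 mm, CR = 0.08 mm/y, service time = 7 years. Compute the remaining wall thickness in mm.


Remaining wall = original − CR × time
t = 15.5 − 0.08*7 = 15.5 − 0.56 = 14.94 mm

14.94 mm


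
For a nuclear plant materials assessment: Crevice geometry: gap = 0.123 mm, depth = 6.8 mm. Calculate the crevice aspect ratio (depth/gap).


Aspect ratio = depth / gap
Ratio = 6.8 / 0.123 = 55.3

55.3


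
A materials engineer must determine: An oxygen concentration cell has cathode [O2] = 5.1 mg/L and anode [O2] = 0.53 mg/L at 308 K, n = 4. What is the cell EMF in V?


Apply the Nernst concentration-cell relation: E = (RT/nF)*ln(C_cathode/C_anode)
RT/nF = 8.314*308/(4*96485) = 0.006635 V
ln(5.1/0.53) = 2.26412
E = 0.006635 * 2.26412 = 0.01502 V

0.01502 V


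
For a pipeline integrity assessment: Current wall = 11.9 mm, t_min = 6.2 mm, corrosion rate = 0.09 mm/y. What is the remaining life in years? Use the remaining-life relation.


Apply the remaining-life relation: RL = (t_current − t_min) / CR
RL = (11.9 − 6.2) / 0.09 = 5.7 / 0.09 = 63.3 years

63.3 years


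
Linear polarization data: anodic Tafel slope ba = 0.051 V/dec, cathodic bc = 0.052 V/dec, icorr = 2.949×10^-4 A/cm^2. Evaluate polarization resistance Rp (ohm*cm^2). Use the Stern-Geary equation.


Apply the Stern-Geary equation: Rp = ba*bc / (2.303*icorr*(ba+bc))
ba*bc = 0.051*0.052 = 0.002652
ba+bc = 0.103; 2.303*icorr*(ba+bc) = 2.303*2.949×10^-4*0.103 = 6.9952934×10^-5
Rp = 0.002652 / 6.9952934×10^-5 = 37.9 ohm*cm^2

37.9 ohm*cm^2


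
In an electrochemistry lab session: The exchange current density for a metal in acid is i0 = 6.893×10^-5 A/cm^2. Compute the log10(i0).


i0 = 6.893×10^-5 A/cm^2
log10(i0) = -4.162

-4.162


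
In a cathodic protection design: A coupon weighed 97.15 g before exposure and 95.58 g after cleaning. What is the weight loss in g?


Weight loss = initial − final
WL = 97.15 − 95.58 = 1.57 g

1.57 g


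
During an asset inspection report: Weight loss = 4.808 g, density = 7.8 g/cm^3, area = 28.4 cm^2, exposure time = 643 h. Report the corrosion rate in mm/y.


Apply the mm/y weight-loss relation: CR = 87600 * W / (D * A * T)
Numerator: 87600 * 4.808 = 421180.8
Denominator: 7.8 * 28.4 * 643 = 142437.36
CR = 421180.8 / 142437.36 = 2.95695 mm/y

2.95695 mm/y


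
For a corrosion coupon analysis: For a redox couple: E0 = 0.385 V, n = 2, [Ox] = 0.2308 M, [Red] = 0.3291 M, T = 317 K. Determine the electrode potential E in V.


Apply the Nernst equation: E = E0 + (RT/nF)*ln([Ox]/[Red])
Step 1: RT/nF = 8.314*317/(2*96485) = 0.01365776 V
Step 2: [Ox]/[Red] = 0.2308/0.3291 = 0.701307
Step 3: ln(0.701307) = -0.35481
Step 4: correction = 0.01365776 * -0.35481 = -0.0048 V
E = 0.385 + -0.0048 = 0.3802 V

0.3802 V


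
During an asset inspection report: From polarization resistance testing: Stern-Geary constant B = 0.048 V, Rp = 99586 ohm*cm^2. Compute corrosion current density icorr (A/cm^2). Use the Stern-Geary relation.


Apply the Stern-Geary relation: icorr = B / Rp
icorr = 0.048 / 99586 = 4.82×10^-7 A/cm^2

4.82×10^-7 A/cm^2


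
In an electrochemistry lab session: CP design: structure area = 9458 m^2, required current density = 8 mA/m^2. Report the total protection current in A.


I = area * current density, then convert mA → A (÷1000)
I = 9458 * 8 / 1000 = 75.66 A

75.66 A


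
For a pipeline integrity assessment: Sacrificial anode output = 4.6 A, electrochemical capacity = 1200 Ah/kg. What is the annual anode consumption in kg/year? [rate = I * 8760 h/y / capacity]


Annual consumption = current * hours per year / capacity
Rate = 4.6 * 8760 / 1200 = 33.6 kg/year

33.6 kg/year


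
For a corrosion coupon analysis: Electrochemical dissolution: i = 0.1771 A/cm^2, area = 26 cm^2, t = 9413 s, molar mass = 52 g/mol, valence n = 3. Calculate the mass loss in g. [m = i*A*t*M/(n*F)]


Apply Faraday's law: m = i*A*t*M / (n*F)
Total charge passed Q = i*A*t = 0.1771*26*9413 = 43343.0998 C
m = Q*M/(n*F) = 43343.0998*52/(3*96485) = 7.7865 g

7.7865 g


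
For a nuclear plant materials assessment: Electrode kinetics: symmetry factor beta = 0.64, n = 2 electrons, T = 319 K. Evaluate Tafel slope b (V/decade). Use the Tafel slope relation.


Apply the Tafel slope relation: b = 2.303*R*T/(beta*n*F)
Numerator: 2.303 * 8.314 * 319 = 6107.94
Denominator: 0.64 * 2 * 96485 = 123500.8
b = 6107.94 / 123500.8 = 0.0495 V/decade

0.0495 V/decade


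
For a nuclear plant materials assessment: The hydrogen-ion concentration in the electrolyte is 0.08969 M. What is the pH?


pH = −log10[H+]
pH = −log10(0.08969) = 1.05

1.05


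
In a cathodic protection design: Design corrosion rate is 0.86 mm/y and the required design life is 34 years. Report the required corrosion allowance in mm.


Corrosion allowance = CR × design life
CA = 0.86 * 34 = 29.24 mm

29.24 mm


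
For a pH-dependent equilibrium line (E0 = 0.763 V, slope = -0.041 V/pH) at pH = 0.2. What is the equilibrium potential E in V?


Apply the Pourbaix line equation: E = E0 + slope*pH
E = 0.763 + (-0.041)*0.2 = 0.763 + (-0.0082) = 0.7548 V
Rounded to 4 decimal places: E = 0.7548 V

0.7548 V


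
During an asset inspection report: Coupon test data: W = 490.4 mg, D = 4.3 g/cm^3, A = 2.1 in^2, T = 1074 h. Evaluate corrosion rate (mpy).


Apply the mpy weight-loss relation: CR = 534 * W / (D * A * T)
Numerator: 534 * 490.4 = 261873.6
Denominator: 4.3 * 2.1 * 1074 = 9698.22
CR = 261873.6 / 9698.22 = 27.0022 mpy

27.0022 mpy


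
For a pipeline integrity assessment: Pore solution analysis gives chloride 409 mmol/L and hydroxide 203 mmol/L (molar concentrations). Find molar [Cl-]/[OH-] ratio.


Threshold parameter = [Cl-] / [OH-] (molar basis; both in mmol/L, so units cancel)
Ratio = 409 / 203 = 2.01

2.01


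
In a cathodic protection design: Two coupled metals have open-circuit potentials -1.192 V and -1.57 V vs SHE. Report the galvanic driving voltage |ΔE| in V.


Driving voltage is the absolute potential difference.
|ΔE| = |-1.192 − (-1.57)| = 0.378 V

0.378 V


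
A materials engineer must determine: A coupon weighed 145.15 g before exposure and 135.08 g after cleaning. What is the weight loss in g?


Weight loss = initial − final
WL = 145.15 − 135.08 = 10.07 g

10.07 g


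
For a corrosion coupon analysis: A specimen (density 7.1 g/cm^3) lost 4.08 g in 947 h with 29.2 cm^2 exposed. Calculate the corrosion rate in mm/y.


Apply the mm/y weight-loss relation: CR = 87600 * W / (D * A * T)
Numerator: 87600 * 4.08 = 357408.0
Denominator: 7.1 * 29.2 * 947 = 196332.04
CR = 357408.0 / 196332.04 = 1.8204 mm/y

1.8204 mm/y


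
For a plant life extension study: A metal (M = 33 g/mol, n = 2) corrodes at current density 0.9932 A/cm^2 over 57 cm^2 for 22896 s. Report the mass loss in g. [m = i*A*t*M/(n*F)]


Apply Faraday's law: m = i*A*t*M / (n*F)
Total charge passed Q = i*A*t = 0.9932*57*22896 = 1296197.5104 C
m = Q*M/(n*F) = 1296197.5104*33/(2*96485) = 221.664 g

221.664 g


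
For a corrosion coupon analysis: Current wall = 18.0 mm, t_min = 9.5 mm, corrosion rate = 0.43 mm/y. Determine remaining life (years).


Apply the remaining-life relation: RL = (t_current − t_min) / CR
RL = (18.0 − 9.5) / 0.43 = 8.5 / 0.43 = 19.8 years

19.8 years


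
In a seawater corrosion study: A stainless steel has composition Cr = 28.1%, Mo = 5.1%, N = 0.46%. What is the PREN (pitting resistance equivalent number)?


Apply the PREN formula: PREN = Cr + 3.3*Mo + 16*N
PREN = 28.1 + 3.3*5.1 + 16*0.46
PREN = 28.1 + 16.83 + 7.36 = 52.29

52.29


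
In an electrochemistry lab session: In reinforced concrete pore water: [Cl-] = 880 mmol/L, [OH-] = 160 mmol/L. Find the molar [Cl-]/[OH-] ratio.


Threshold parameter = [Cl-] / [OH-] (molar basis; both in mmol/L, so units cancel)
Ratio = 880 / 160 = 5.5

5.5


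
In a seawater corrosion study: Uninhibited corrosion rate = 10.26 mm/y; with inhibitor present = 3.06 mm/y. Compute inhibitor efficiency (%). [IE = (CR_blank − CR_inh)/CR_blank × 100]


Apply the inhibitor-efficiency definition: IE = (CR_blank − CR_inh)/CR_blank × 100
IE = (10.26 − 3.06) / 10.26 × 100
IE = 7.2 / 10.26 × 100 = 70.2 %

70.2 %


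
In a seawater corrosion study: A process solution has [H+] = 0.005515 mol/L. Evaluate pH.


pH = −log10[H+]
pH = −log10(0.005515) = 2.26

2.26


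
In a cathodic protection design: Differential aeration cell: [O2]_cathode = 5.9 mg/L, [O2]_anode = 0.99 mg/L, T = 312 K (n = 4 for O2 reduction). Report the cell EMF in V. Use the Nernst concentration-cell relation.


Apply the Nernst concentration-cell relation: E = (RT/nF)*ln(C_cathode/C_anode)
RT/nF = 8.314*312/(4*96485) = 0.00672117 V
ln(5.9/0.99) = 1.785
E = 0.00672117 * 1.785 = 0.012 V

0.012 V


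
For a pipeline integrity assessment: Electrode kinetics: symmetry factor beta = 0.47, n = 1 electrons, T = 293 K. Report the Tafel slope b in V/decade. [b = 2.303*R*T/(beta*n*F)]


Apply the Tafel slope relation: b = 2.303*R*T/(beta*n*F)
Numerator: 2.303 * 8.314 * 293 = 5610.11
Denominator: 0.47 * 1 * 96485 = 45347.95
b = 5610.11 / 45347.95 = 0.1237 V/decade

0.1237 V/decade


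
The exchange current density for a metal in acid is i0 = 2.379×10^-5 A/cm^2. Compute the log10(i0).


i0 = 2.379×10^-5 A/cm^2
log10(i0) = -4.624

-4.624


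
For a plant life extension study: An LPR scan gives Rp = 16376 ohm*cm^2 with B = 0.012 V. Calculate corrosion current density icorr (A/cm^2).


Apply the Stern-Geary relation: icorr = B / Rp
icorr = 0.012 / 16376 = 7.328×10^-7 A/cm^2

7.328×10^-7 A/cm^2


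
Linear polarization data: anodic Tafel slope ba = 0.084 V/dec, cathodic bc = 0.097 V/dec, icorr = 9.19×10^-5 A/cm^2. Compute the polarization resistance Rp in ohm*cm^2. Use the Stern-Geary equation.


Apply the Stern-Geary equation: Rp = ba*bc / (2.303*icorr*(ba+bc))
ba*bc = 0.084*0.097 = 0.008148
ba+bc = 0.181; 2.303*icorr*(ba+bc) = 2.303*9.19×10^-5*0.181 = 3.8307872×10^-5
Rp = 0.008148 / 3.8307872×10^-5 = 212.7 ohm*cm^2

212.7 ohm*cm^2


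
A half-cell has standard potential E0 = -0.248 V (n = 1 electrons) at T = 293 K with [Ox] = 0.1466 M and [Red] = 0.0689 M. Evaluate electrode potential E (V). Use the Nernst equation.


Apply the Nernst equation: E = E0 + (RT/nF)*ln([Ox]/[Red])
Step 1: RT/nF = 8.314*293/(1*96485) = 0.02524747 V
Step 2: [Ox]/[Red] = 0.1466/0.0689 = 2.127721
Step 3: ln(2.127721) = 0.755051
Step 4: correction = 0.02524747 * 0.755051 = 0.0191 V
E = -0.248 + 0.0191 = -0.2289 V

-0.2289 V


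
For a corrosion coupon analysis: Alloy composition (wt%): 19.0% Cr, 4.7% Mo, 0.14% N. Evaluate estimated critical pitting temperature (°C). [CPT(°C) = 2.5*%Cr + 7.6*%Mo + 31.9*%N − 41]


Apply the ASTM G48 empirical CPT estimate: CPT(°C) = 2.5*%Cr + 7.6*%Mo + 31.9*%N − 41
2.5*19.0 = 47.5; 7.6*4.7 = 35.72; 31.9*0.14 = 4.466
CPT = 47.5 + 35.72 + 4.466 − 41 = 46.686 °C
Rounded to 0.1 °C: CPT ≈ 46.7 °C

46.7 °C


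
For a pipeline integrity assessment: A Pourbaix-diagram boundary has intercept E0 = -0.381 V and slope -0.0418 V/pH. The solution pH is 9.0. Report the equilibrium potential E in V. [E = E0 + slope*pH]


Apply the Pourbaix line equation: E = E0 + slope*pH
E = -0.381 + (-0.0418)*9.0 = -0.381 + (-0.3762) = -0.7572 V
Rounded to 4 decimal places: E = -0.7572 V

-0.7572 V


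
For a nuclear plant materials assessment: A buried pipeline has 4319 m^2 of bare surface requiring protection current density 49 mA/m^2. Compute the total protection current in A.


I = area * current density, then convert mA → A (÷1000)
I = 4319 * 49 / 1000 = 211.63 A

211.63 A


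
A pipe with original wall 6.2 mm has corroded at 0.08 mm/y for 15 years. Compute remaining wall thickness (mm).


Remaining wall = original − CR × time
t = 6.2 − 0.08*15 = 6.2 − 1.2 = 5.0 mm

5.0 mm


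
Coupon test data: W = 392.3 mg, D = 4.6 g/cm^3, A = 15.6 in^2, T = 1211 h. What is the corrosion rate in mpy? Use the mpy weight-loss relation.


Apply the mpy weight-loss relation: CR = 534 * W / (D * A * T)
Numerator: 534 * 392.3 = 209488.2
Denominator: 4.6 * 15.6 * 1211 = 86901.36
CR = 209488.2 / 86901.36 = 2.41064 mpy

2.41064 mpy


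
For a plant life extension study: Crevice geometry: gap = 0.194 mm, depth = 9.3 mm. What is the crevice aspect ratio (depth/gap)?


Aspect ratio = depth / gap
Ratio = 9.3 / 0.194 = 47.9

47.9


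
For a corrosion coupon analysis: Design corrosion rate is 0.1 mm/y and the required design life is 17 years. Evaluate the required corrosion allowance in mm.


Corrosion allowance = CR × design life
CA = 0.1 * 17 = 1.7 mm

1.7 mm


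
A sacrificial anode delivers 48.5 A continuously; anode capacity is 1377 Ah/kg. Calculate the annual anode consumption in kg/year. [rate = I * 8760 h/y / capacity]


Annual consumption = current * hours per year / capacity
Rate = 48.5 * 8760 / 1377 = 308.5 kg/year

308.5 kg/year


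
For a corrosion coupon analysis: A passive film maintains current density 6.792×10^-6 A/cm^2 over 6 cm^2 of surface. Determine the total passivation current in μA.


I = i_pass * A, then convert A → μA (×10^6)
I = 6.792×10^-6 * 6 * 10^6 = 40.75 μA

40.75 μA


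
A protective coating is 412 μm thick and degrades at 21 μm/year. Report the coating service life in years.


Service life = thickness / degradation rate
Life = 412 / 21 = 19.6 years

19.6 years


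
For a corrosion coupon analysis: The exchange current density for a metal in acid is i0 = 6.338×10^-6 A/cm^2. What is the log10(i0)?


i0 = 6.338×10^-6 A/cm^2
log10(i0) = -5.198

-5.198


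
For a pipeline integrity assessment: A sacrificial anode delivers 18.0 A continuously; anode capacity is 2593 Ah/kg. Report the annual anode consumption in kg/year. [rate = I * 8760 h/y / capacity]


Annual consumption = current * hours per year / capacity
Rate = 18.0 * 8760 / 2593 = 60.8 kg/year

60.8 kg/year


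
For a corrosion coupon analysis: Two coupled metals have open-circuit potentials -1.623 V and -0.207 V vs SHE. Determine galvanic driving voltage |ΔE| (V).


Driving voltage is the absolute potential difference.
|ΔE| = |-1.623 − (-0.207)| = 1.416 V

1.416 V


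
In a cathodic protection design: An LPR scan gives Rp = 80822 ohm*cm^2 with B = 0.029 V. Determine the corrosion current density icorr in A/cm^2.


Apply the Stern-Geary relation: icorr = B / Rp
icorr = 0.029 / 80822 = 3.588×10^-7 A/cm^2

3.588×10^-7 A/cm^2


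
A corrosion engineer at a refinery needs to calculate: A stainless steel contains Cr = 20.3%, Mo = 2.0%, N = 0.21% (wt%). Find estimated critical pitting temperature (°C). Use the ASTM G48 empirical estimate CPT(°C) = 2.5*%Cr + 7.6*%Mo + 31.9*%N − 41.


Apply the ASTM G48 empirical CPT estimate: CPT(°C) = 2.5*%Cr + 7.6*%Mo + 31.9*%N − 41
2.5*20.3 = 50.75; 7.6*2.0 = 15.2; 31.9*0.21 = 6.699
CPT = 50.75 + 15.2 + 6.699 − 41 = 31.649 °C
Rounded to 0.1 °C: CPT ≈ 31.6 °C

31.6 °C


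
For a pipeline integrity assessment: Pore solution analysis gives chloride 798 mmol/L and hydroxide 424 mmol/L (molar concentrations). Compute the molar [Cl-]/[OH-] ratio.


Threshold parameter = [Cl-] / [OH-] (molar basis; both in mmol/L, so units cancel)
Ratio = 798 / 424 = 1.88

1.88


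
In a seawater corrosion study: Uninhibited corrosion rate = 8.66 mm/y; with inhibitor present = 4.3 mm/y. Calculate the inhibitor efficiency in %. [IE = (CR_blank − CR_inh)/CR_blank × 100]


Apply the inhibitor-efficiency definition: IE = (CR_blank − CR_inh)/CR_blank × 100
IE = (8.66 − 4.3) / 8.66 × 100
IE = 4.36 / 8.66 × 100 = 50.3 %

50.3 %


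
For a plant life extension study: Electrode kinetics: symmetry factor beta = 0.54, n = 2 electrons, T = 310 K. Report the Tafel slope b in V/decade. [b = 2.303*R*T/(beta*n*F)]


Apply the Tafel slope relation: b = 2.303*R*T/(beta*n*F)
Numerator: 2.303 * 8.314 * 310 = 5935.61
Denominator: 0.54 * 2 * 96485 = 104203.8
b = 5935.61 / 104203.8 = 0.057 V/decade

0.057 V/decade
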